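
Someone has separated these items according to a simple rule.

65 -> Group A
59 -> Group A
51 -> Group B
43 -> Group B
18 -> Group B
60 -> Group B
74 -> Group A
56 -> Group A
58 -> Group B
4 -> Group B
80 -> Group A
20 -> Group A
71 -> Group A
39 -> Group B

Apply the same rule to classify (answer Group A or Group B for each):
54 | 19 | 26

Group B, Group B, Group A

The classifier is using: ≡ 2 (mod 3).
54 → 54 mod 3 = 0 → Group B. 19 → 19 mod 3 = 1 → Group B. 26 → 26 mod 3 = 2 → Group A.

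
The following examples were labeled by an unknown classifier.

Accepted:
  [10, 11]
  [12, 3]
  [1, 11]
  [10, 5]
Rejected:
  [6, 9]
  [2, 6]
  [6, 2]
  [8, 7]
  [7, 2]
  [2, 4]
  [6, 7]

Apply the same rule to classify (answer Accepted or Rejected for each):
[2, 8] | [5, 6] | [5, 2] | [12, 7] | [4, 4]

Rejected, Rejected, Rejected, Accepted, Rejected

Every 'Accepted' example satisfies: max ≥ 10. None of the 'Rejected' examples do.
Rejected: [2, 8], since max 8.
Rejected: [5, 6], since max 6.
Rejected: [5, 2], since max 5.
Accepted: [12, 7], since max 12.
Rejected: [4, 4], since max 4.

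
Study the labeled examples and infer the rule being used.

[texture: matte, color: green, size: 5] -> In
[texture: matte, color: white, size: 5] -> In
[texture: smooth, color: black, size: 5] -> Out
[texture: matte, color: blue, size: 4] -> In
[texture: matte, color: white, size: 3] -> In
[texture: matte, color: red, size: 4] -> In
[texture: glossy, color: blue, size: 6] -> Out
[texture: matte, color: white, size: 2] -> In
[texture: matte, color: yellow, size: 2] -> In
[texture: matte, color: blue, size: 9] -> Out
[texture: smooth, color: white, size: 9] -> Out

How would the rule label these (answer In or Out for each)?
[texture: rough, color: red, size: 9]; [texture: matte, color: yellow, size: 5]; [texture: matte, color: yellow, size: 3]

Out, In, In

The rule appears to be: texture is matte AND size ≤ 5.
Out: [texture: rough, color: red, size: 9], since texture is rough, size = 9.
In: [texture: matte, color: yellow, size: 5], since texture is matte, size = 5.
In: [texture: matte, color: yellow, size: 3], since texture is matte, size = 3.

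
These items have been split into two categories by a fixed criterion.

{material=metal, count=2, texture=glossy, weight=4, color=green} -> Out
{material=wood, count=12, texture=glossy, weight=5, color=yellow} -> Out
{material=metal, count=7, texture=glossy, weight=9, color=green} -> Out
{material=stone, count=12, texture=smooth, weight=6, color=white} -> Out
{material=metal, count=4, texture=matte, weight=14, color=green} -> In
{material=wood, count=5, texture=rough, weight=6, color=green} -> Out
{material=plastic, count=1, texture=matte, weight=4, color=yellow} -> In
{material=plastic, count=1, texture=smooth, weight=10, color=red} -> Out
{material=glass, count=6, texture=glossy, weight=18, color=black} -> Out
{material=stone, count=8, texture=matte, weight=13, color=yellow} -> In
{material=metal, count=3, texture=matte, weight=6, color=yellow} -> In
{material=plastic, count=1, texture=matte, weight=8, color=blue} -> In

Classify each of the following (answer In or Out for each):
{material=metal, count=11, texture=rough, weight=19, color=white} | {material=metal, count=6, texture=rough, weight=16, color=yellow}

Out, Out

The distinguishing property — texture is matte — holds for all the 'In' cases and none of the 'Out' cases.
{material=metal, count=11, texture=rough, weight=19, color=white}: texture is rough, doesn't match → Out.
{material=metal, count=6, texture=rough, weight=16, color=yellow}: texture is rough, doesn't match → Out.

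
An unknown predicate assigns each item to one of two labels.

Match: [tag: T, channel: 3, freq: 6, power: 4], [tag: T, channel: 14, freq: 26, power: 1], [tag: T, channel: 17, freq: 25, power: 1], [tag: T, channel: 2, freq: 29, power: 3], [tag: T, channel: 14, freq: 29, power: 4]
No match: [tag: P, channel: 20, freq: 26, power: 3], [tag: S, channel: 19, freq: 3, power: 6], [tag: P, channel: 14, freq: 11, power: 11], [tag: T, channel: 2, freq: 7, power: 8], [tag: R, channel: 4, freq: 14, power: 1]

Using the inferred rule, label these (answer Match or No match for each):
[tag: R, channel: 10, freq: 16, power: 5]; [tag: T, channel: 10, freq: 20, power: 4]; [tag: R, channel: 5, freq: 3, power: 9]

A rule that fits every label: tag is T AND power ≤ 4 — true of each 'Match' example, false of each 'No match' one.
[tag: R, channel: 10, freq: 16, power: 5]: No match (tag is R, power = 5).
[tag: T, channel: 10, freq: 20, power: 4]: Match (tag is T, power = 4).
[tag: R, channel: 5, freq: 3, power: 9]: No match (tag is R, power = 9).

No match, Match, No match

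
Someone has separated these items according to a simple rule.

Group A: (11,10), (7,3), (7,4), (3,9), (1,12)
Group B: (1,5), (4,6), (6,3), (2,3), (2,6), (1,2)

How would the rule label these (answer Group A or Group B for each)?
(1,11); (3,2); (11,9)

'Group A' ⟺ max ≥ 7.

Group A, Group B, Group A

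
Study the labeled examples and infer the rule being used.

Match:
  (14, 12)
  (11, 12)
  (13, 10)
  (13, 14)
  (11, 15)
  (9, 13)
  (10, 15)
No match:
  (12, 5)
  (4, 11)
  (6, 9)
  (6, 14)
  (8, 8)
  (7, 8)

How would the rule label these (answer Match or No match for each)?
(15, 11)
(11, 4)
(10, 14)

Match, No match, Match

Every 'Match' example satisfies: sum ≥ 22. None of the 'No match' examples do.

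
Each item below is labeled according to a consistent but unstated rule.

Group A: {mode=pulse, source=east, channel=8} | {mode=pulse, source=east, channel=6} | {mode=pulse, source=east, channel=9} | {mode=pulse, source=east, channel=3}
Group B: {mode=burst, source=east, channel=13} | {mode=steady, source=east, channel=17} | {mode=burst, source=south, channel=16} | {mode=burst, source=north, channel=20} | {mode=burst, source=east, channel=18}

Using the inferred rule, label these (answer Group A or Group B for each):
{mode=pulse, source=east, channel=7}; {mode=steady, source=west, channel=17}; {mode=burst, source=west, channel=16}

Group A, Group B, Group B

One predicate separates the groups cleanly: mode is pulse.
{mode=pulse, source=east, channel=7} — mode is pulse, hence Group A. {mode=steady, source=west, channel=17} — mode is steady, hence Group B. {mode=burst, source=west, channel=16} — mode is burst, hence Group B.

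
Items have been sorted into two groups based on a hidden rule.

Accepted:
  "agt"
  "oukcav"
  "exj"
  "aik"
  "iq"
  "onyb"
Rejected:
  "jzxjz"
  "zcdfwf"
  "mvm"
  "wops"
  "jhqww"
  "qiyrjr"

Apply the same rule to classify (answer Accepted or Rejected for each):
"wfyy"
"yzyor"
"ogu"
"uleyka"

One predicate separates the groups cleanly: starts with a vowel.
"wfyy": starts with 'w' — lacks this property, so Rejected.
"yzyor": starts with 'y' — lacks this property, so Rejected.
"ogu": starts with 'o' — meets the rule, so Accepted.
"uleyka": starts with 'u' — meets the rule, so Accepted.

Rejected, Rejected, Accepted, Accepted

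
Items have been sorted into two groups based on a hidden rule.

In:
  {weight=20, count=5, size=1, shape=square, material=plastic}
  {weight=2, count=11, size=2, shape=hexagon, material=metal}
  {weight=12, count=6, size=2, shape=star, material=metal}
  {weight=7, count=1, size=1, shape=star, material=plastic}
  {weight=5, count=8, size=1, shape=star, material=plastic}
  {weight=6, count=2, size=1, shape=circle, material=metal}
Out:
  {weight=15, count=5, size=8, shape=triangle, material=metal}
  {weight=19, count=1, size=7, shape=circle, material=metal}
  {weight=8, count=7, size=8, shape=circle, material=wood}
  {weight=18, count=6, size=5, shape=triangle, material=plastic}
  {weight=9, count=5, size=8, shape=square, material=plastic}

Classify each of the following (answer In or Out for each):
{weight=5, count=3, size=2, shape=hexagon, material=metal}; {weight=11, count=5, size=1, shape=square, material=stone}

In, In

The classifier is using: size ≤ 2.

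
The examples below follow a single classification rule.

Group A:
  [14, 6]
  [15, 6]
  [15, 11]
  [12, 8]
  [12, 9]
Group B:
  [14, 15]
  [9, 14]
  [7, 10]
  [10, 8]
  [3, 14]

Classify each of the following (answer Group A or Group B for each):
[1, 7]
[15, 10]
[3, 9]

Group B, Group A, Group B

The rule appears to be: first > second AND sum ≥ 20.
[1, 7] → 1 < 7, 1+7 = 8 → Group B.
[15, 10] → 15 > 10, 15+10 = 25 → Group A.
[3, 9] → 3 < 9, 3+9 = 12 → Group B.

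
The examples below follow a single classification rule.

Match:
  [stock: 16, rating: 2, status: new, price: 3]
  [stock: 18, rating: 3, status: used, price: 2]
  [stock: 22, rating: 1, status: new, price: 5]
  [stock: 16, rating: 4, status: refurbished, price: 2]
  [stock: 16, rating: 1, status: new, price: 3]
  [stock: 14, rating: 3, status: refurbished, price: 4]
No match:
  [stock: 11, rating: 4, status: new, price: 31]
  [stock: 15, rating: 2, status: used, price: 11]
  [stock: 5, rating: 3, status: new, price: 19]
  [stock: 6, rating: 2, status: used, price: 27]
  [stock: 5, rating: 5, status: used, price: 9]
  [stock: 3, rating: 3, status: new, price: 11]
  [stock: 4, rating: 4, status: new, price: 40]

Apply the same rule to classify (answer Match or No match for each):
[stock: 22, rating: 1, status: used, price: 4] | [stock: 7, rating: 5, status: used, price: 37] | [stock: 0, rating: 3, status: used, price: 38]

Match, No match, No match

The classifier is using: price ≤ 5.
[stock: 22, rating: 1, status: used, price: 4]: Match (price = 4).
[stock: 7, rating: 5, status: used, price: 37]: No match (price = 37).
[stock: 0, rating: 3, status: used, price: 38]: No match (price = 38).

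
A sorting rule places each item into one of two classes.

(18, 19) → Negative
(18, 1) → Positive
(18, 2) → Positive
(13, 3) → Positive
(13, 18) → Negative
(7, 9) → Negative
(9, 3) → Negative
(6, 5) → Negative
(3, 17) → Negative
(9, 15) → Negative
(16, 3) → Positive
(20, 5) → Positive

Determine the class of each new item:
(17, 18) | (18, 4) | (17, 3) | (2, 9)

A rule that fits every label: first > second AND sum ≥ 16 — true of each 'Positive' example, false of each 'Negative' one.
Negative: (17, 18), since 17 < 18, 17+18 = 35. Positive: (18, 4), since 18 > 4, 18+4 = 22. Positive: (17, 3), since 17 > 3, 17+3 = 20. Negative: (2, 9), since 2 < 9, 2+9 = 11.

Negative, Positive, Positive, Negative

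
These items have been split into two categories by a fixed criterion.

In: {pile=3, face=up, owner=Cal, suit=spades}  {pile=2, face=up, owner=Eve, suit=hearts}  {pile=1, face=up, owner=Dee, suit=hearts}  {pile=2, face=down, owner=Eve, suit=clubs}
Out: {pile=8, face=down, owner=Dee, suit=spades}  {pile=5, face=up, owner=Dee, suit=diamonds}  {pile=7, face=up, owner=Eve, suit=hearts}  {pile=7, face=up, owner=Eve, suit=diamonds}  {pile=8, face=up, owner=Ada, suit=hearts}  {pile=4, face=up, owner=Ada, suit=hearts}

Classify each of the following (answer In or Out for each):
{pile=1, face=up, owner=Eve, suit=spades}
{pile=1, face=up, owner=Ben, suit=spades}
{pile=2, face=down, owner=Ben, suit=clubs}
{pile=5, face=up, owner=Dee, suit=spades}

All 'In' examples share one property — pile ≤ 3 — and every 'Out' example lacks it.

In, In, In, Out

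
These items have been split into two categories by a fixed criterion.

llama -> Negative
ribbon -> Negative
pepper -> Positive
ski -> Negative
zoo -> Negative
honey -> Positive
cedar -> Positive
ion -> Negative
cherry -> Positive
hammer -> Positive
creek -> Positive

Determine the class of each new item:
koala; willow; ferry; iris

The common property of the 'Positive' items is: contains 'e'. No 'Negative' item has it.

Negative, Negative, Positive, Negative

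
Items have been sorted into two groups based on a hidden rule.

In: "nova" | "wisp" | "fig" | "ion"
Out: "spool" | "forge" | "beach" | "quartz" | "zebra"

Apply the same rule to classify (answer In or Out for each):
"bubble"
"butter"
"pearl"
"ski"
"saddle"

Out, Out, Out, In, Out

One predicate separates the groups cleanly: length ≤ 4.
"bubble": length 6, fails the rule → Out.
"butter": length 6, fails the rule → Out.
"pearl": length 5, fails the rule → Out.
"ski": length 3, matches → In.
"saddle": length 6, fails the rule → Out.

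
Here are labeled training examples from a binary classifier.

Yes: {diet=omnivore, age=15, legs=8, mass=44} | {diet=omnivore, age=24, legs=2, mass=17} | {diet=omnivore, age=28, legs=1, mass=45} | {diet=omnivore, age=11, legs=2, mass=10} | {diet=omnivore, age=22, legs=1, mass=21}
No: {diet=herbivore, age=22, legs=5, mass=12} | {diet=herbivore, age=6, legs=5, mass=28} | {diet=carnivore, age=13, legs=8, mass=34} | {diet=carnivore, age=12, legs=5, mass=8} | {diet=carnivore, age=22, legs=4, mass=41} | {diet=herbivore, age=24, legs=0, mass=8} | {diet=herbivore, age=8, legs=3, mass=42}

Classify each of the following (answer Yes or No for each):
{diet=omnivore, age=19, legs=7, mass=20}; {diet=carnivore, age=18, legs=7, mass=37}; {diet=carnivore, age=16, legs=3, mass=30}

Yes, No, No

Looking at the examples, the only property every 'Yes' case has and every 'No' case lacks is: diet is omnivore.
Yes: {diet=omnivore, age=19, legs=7, mass=20}, since diet is omnivore. No: {diet=carnivore, age=18, legs=7, mass=37}, since diet is carnivore. No: {diet=carnivore, age=16, legs=3, mass=30}, since diet is carnivore.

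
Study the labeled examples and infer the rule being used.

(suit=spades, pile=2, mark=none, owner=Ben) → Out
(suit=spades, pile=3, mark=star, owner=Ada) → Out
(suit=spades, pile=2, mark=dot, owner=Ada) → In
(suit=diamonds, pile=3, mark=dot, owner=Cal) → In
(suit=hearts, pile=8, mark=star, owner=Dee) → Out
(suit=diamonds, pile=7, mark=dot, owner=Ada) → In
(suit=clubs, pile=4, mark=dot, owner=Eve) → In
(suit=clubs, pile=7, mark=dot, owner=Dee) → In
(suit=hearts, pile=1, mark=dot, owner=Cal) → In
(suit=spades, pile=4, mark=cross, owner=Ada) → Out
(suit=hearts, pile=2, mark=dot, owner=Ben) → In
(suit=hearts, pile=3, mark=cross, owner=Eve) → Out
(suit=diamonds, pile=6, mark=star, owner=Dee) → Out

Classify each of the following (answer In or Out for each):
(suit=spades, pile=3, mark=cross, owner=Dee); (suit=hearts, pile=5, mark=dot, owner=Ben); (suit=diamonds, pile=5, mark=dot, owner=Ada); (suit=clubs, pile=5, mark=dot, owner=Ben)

Checking candidate rules against both groups, what survives is: mark is dot.

Out, In, In, In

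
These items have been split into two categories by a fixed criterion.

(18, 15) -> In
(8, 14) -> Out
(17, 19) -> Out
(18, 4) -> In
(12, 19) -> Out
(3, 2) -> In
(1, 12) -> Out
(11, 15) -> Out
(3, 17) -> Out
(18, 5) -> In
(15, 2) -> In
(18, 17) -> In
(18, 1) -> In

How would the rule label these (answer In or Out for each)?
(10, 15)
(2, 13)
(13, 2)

Out, Out, In

Every 'In' example satisfies: first > second. None of the 'Out' examples do.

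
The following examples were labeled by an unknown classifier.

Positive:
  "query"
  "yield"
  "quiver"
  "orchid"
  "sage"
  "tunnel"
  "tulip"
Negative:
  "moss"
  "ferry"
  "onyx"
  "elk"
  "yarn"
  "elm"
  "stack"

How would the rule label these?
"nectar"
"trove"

'Positive' ⟺ has ≥ 2 vowels.
"nectar" → 2 vowels → Positive. "trove" → 2 vowels → Positive.

Positive, Positive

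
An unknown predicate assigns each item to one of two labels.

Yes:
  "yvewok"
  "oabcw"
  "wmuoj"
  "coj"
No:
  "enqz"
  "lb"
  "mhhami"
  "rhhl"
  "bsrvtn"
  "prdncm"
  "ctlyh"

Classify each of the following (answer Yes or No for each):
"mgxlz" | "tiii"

Every 'Yes' example satisfies: contains 'o'. None of the 'No' examples do.

No, No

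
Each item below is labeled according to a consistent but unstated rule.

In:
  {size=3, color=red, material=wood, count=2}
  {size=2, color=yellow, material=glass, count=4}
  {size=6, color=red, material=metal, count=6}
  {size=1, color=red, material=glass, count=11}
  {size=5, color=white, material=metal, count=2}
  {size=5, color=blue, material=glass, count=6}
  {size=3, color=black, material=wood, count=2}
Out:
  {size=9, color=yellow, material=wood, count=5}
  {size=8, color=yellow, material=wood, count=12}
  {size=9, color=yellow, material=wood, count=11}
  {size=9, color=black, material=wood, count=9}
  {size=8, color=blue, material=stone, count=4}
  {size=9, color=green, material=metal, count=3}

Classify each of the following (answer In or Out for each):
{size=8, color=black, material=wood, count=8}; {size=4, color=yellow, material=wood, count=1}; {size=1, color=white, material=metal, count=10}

Out, In, In

The classifier is using: size ≤ 6.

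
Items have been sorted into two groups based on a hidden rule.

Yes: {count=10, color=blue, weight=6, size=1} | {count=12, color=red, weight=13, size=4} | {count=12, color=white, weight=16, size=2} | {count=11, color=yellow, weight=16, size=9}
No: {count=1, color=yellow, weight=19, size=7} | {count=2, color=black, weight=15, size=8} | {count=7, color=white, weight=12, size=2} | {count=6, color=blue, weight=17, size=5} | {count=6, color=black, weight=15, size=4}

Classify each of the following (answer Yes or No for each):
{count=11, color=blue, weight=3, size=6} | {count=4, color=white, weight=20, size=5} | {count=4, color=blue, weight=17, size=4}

Yes, No, No

The distinguishing property — count ≥ 10 — holds for all the 'Yes' cases and none of the 'No' cases.
{count=11, color=blue, weight=3, size=6} — count = 11, hence Yes.
{count=4, color=white, weight=20, size=5} — count = 4, hence No.
{count=4, color=blue, weight=17, size=4} — count = 4, hence No.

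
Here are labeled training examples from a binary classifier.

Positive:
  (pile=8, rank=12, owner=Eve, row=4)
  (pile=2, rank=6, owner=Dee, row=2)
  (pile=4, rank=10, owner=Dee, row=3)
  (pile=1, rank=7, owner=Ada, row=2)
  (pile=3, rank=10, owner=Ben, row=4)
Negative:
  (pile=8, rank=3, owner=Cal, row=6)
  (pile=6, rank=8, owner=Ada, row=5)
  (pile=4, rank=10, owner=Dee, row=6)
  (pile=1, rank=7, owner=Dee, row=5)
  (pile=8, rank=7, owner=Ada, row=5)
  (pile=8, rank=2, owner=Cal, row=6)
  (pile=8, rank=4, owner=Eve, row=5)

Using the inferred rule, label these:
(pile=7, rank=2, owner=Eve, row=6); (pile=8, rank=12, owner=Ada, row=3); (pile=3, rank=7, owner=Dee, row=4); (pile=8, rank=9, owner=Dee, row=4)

Negative, Positive, Positive, Positive

The distinguishing property — row ≤ 4 — holds for all the 'Positive' cases and none of the 'Negative' cases.
Negative: (pile=7, rank=2, owner=Eve, row=6), since row = 6. Positive: (pile=8, rank=12, owner=Ada, row=3), since row = 3. Positive: (pile=3, rank=7, owner=Dee, row=4), since row = 4. Positive: (pile=8, rank=9, owner=Dee, row=4), since row = 4.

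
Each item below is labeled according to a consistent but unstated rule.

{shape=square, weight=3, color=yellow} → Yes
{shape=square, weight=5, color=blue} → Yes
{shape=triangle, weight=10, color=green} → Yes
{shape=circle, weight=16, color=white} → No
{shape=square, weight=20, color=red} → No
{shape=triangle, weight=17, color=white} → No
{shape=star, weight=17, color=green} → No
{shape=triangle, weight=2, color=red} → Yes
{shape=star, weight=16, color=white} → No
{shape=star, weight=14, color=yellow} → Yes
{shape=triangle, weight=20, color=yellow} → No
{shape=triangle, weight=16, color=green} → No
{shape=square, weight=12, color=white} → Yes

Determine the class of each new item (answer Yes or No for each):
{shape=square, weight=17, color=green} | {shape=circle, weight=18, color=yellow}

One predicate separates the groups cleanly: weight ≤ 14.

No, No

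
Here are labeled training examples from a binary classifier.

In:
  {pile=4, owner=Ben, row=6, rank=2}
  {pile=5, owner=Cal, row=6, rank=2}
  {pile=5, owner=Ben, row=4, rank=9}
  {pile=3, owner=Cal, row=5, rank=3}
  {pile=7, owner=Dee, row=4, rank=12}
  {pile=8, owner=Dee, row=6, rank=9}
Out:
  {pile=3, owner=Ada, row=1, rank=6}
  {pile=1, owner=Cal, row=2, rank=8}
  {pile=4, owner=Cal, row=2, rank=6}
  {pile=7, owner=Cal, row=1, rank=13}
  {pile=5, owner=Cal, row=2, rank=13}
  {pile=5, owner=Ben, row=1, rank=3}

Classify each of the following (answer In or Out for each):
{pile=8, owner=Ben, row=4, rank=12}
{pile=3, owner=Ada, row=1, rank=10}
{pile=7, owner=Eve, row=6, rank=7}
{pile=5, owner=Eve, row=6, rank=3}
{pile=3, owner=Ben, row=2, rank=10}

In, Out, In, In, Out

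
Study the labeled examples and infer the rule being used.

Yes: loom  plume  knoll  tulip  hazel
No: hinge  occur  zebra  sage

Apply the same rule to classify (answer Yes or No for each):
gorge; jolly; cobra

No, Yes, No

A rule that fits every label: contains 'l' — true of each 'Yes' example, false of each 'No' one.
No: gorge, since no 'l'. Yes: jolly, since has 'l'. No: cobra, since no 'l'.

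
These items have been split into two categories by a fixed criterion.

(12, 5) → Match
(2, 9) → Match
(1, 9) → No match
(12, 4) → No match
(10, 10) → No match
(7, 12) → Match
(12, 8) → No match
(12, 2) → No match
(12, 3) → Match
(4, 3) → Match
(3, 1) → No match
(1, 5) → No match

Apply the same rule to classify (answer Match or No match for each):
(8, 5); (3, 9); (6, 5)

Match, No match, Match

Comparing the two groups points to one rule — sum is odd.
Match: (8, 5), since 8+5 = 13. No match: (3, 9), since 3+9 = 12. Match: (6, 5), since 6+5 = 11.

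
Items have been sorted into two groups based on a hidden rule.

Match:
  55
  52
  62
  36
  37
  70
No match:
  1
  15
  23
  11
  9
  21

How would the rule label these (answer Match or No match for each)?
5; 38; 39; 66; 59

One predicate separates the groups cleanly: at least 36.
5 — 5 < 36, hence No match.
38 — 38 ≥ 36, hence Match.
39 — 39 ≥ 36, hence Match.
66 — 66 ≥ 36, hence Match.
59 — 59 ≥ 36, hence Match.

No match, Match, Match, Match, Match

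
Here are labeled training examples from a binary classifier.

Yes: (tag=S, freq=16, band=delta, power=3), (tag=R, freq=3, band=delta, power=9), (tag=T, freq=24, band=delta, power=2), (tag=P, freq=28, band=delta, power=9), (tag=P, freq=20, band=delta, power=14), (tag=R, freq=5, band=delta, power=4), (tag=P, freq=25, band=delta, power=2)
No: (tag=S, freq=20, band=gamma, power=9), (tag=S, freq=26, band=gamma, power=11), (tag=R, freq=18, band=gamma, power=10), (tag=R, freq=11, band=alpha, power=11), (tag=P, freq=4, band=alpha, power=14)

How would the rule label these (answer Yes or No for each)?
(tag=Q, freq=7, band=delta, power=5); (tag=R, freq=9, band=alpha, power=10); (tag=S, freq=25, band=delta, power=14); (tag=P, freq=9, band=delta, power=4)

Yes, No, Yes, Yes

All 'Yes' examples share one property — band is delta — and every 'No' example lacks it.
(tag=Q, freq=7, band=delta, power=5): Yes (band is delta).
(tag=R, freq=9, band=alpha, power=10): No (band is alpha).
(tag=S, freq=25, band=delta, power=14): Yes (band is delta).
(tag=P, freq=9, band=delta, power=4): Yes (band is delta).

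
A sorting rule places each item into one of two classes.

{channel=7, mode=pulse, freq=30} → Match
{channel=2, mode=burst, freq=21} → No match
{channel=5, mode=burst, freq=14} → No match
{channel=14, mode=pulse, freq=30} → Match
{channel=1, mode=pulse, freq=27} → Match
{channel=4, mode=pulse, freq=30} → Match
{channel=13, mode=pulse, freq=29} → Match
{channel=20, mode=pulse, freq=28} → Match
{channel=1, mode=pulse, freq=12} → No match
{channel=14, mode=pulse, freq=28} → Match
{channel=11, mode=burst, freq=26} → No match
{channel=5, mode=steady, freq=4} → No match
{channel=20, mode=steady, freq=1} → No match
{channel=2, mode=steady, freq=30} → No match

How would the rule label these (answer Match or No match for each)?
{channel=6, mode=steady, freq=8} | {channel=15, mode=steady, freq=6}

No match, No match

One predicate separates the groups cleanly: mode is pulse AND freq ≥ 14.
{channel=6, mode=steady, freq=8}: mode is steady, freq = 8, does not fit → No match. {channel=15, mode=steady, freq=6}: mode is steady, freq = 6, does not fit → No match.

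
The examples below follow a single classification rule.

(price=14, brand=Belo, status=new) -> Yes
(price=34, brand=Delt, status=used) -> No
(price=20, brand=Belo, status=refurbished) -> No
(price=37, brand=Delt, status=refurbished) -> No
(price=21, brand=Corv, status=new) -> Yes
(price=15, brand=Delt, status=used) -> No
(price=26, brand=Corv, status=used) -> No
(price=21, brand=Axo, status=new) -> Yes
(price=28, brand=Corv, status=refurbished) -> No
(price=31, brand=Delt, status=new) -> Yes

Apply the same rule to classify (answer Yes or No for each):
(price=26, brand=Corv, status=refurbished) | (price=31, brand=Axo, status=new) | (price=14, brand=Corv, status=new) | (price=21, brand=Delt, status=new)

The rule appears to be: status is new.

No, Yes, Yes, Yes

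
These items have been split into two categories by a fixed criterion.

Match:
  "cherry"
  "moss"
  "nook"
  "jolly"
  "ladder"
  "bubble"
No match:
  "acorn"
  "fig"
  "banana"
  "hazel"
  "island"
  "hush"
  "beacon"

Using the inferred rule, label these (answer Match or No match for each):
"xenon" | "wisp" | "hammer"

A rule that fits every label: has a double letter — true of each 'Match' example, false of each 'No match' one.
No match: "xenon", since no doubled letter.
No match: "wisp", since no doubled letter.
Match: "hammer", since 'mm' doubled.

No match, No match, Match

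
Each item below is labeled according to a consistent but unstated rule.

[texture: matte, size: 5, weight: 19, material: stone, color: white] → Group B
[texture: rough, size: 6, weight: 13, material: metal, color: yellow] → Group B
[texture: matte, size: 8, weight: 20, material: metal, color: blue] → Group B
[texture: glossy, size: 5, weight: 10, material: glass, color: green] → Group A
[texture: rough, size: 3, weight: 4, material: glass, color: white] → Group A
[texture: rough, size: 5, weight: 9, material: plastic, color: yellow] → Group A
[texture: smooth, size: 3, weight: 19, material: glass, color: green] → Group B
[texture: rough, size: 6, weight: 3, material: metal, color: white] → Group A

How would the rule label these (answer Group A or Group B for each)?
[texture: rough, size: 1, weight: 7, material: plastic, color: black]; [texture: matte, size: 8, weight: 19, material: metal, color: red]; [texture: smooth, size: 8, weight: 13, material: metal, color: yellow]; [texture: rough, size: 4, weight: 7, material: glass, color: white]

Group A, Group B, Group B, Group A

'Group A' ⟺ weight ≤ 10.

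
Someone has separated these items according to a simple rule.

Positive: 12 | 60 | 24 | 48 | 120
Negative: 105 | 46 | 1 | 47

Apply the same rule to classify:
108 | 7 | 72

Positive, Negative, Positive

The rule appears to be: multiple of 4.
Positive: 108, since 108 = 4·27.
Negative: 7, since 7 = 4·1 + 3.
Positive: 72, since 72 = 4·18.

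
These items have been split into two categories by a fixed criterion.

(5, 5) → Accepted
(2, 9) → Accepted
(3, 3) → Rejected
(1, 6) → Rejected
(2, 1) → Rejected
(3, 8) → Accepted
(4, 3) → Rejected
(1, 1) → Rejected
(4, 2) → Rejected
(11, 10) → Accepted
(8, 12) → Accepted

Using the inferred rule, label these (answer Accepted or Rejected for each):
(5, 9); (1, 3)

Accepted, Rejected

'Accepted' ⟺ sum ≥ 10.
(5, 9): 5+9 = 14, qualifies → Accepted. (1, 3): 1+3 = 4, fails the rule → Rejected.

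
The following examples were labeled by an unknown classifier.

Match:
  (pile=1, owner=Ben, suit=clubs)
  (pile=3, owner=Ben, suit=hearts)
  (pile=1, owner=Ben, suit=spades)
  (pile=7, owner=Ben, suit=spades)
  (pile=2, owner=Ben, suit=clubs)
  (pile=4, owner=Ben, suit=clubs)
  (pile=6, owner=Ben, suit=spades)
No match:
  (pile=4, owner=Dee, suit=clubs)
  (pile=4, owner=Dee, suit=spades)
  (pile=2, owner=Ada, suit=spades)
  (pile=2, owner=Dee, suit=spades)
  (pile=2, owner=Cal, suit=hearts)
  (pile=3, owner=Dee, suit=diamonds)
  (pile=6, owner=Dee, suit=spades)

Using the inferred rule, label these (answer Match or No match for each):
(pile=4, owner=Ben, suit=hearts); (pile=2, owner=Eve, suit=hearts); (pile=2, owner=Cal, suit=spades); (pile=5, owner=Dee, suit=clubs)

A rule that fits every label: owner is Ben — true of each 'Match' example, false of each 'No match' one.
(pile=4, owner=Ben, suit=hearts): owner is Ben — checks out, so Match. (pile=2, owner=Eve, suit=hearts): owner is Eve — does not pass, so No match. (pile=2, owner=Cal, suit=spades): owner is Cal — does not pass, so No match. (pile=5, owner=Dee, suit=clubs): owner is Dee — does not pass, so No match.

Match, No match, No match, No match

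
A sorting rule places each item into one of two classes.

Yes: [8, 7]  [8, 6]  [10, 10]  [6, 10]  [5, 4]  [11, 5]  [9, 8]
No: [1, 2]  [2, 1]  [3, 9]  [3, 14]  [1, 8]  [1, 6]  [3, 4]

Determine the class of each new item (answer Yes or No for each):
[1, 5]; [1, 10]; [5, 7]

No, No, Yes

'Yes' ⟺ first ≥ 4.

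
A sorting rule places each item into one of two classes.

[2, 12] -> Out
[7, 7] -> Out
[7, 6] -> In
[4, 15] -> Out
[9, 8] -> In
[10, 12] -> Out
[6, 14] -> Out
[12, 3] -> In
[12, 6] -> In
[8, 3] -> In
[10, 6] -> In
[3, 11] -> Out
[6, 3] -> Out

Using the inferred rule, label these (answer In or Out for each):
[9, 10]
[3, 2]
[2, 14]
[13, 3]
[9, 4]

A rule that fits every label: first > second AND sum ≥ 11 — true of each 'In' example, false of each 'Out' one.
[9, 10]: 9 < 10, 9+10 = 19, fails the rule → Out.
[3, 2]: 3 > 2, 3+2 = 5, fails the rule → Out.
[2, 14]: 2 < 14, 2+14 = 16, fails the rule → Out.
[13, 3]: 13 > 3, 13+3 = 16, meets the rule → In.
[9, 4]: 9 > 4, 9+4 = 13, meets the rule → In.

Out, Out, Out, In, In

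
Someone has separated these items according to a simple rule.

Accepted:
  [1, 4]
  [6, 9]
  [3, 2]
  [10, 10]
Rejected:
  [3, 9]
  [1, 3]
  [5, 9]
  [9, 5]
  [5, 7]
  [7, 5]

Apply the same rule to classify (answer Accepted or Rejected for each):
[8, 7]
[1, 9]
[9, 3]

Accepted, Rejected, Rejected

One predicate separates the groups cleanly: product is even.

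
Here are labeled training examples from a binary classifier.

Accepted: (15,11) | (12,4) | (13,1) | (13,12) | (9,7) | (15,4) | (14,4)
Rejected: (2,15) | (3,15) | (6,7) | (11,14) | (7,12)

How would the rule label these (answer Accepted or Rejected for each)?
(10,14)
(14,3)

Rejected, Accepted

The common property of the 'Accepted' items is: first > second. No 'Rejected' item has it.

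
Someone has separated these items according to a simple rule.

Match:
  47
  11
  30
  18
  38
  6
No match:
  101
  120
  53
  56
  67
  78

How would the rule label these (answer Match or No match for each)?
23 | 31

The simplest hypothesis consistent with all the labels is: at most 47.
23: 23 ≤ 47 — qualifies, so Match. 31: 31 ≤ 47 — qualifies, so Match.

Match, Match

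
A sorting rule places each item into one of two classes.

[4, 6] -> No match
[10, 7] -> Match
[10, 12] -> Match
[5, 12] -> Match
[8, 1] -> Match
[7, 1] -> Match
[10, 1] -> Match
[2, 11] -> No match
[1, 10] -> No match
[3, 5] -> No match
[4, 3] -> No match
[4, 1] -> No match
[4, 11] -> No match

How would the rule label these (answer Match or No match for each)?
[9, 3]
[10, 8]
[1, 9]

Match, Match, No match

All 'Match' examples share one property — first ≥ 5 — and every 'No match' example lacks it.
Match: [9, 3], since first 9. Match: [10, 8], since first 10. No match: [1, 9], since first 1.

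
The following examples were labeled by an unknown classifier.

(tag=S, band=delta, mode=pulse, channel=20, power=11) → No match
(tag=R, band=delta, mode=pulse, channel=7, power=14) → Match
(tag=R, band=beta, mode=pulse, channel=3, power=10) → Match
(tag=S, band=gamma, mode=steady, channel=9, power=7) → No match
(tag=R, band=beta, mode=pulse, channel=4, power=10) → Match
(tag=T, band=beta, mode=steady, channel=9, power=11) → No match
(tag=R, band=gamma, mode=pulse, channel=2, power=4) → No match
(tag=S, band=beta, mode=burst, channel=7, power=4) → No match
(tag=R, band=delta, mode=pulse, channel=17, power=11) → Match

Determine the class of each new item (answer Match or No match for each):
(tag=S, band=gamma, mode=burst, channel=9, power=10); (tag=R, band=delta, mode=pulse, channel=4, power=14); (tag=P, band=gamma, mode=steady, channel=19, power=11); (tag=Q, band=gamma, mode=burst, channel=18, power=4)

No match, Match, No match, No match

The pattern is that an item is 'Match' exactly when: tag is R AND power ≥ 7.
(tag=S, band=gamma, mode=burst, channel=9, power=10): tag is S, power = 10, does not satisfy this → No match. (tag=R, band=delta, mode=pulse, channel=4, power=14): tag is R, power = 14, passes → Match. (tag=P, band=gamma, mode=steady, channel=19, power=11): tag is P, power = 11, does not satisfy this → No match. (tag=Q, band=gamma, mode=burst, channel=18, power=4): tag is Q, power = 4, does not satisfy this → No match.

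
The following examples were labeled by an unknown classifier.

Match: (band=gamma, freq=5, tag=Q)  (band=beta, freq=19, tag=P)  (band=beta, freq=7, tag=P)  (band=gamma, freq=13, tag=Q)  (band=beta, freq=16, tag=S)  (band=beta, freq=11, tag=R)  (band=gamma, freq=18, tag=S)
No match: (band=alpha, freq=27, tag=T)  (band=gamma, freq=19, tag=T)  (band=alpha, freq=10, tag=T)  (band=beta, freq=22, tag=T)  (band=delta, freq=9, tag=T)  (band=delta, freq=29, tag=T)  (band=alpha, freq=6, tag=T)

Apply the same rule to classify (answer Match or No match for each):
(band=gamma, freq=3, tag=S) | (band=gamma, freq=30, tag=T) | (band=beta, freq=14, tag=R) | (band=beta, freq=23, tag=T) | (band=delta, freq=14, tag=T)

A rule that fits every label: tag is not T — true of each 'Match' example, false of each 'No match' one.

Match, No match, Match, No match, No match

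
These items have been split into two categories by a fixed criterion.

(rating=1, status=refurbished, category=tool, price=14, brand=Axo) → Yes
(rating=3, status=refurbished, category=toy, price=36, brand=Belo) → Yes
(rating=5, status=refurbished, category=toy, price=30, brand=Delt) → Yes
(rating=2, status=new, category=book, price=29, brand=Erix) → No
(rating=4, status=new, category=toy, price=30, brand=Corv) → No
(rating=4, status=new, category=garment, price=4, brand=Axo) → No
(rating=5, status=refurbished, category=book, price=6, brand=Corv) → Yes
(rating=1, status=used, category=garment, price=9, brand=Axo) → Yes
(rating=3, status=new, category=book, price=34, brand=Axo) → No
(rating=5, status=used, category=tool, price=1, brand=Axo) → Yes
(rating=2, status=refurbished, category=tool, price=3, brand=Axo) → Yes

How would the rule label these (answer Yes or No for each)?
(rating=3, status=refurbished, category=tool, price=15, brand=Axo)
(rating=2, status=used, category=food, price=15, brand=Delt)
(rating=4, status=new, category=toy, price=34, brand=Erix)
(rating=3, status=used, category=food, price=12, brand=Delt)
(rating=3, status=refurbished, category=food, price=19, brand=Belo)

The simplest hypothesis consistent with all the labels is: status is not new.

Yes, Yes, No, Yes, Yes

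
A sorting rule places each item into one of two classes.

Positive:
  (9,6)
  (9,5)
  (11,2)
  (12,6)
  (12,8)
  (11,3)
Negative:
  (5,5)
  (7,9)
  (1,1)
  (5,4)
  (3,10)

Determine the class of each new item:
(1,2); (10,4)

One predicate separates the groups cleanly: first ≥ 8.
Negative: (1,2), since first 1. Positive: (10,4), since first 10.

Negative, Positive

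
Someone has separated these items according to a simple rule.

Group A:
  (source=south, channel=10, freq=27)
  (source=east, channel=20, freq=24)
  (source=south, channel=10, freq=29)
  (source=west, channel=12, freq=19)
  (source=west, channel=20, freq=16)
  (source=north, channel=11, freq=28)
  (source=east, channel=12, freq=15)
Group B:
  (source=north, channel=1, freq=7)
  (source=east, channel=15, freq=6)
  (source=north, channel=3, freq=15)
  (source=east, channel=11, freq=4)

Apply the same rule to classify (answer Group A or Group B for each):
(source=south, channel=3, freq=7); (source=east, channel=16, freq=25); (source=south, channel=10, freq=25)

One predicate separates the groups cleanly: channel ≥ 10 AND freq ≥ 7.
(source=south, channel=3, freq=7) — channel = 3, freq = 7, hence Group B. (source=east, channel=16, freq=25) — channel = 16, freq = 25, hence Group A. (source=south, channel=10, freq=25) — channel = 10, freq = 25, hence Group A.

Group B, Group A, Group A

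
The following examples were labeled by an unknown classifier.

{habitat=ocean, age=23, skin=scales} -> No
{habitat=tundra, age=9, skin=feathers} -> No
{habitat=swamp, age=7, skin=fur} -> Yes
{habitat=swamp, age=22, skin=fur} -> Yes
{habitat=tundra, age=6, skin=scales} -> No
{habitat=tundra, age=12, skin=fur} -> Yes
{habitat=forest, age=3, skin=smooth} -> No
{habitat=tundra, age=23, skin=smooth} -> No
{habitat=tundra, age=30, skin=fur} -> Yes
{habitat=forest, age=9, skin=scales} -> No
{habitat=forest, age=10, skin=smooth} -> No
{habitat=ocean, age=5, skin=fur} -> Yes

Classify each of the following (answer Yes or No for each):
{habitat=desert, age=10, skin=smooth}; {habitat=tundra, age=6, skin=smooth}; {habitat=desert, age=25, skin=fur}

No, No, Yes

Comparing the two groups points to one rule — skin is fur.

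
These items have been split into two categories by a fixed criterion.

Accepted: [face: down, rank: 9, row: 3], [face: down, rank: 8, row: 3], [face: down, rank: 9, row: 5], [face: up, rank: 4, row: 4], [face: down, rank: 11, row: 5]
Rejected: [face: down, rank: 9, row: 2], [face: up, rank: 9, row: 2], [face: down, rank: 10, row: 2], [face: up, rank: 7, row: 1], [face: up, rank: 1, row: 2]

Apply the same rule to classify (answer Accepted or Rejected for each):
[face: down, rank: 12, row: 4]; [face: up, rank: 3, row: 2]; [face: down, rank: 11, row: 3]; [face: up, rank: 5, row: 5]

Accepted, Rejected, Accepted, Accepted

'Accepted' ⟺ row ≥ 3.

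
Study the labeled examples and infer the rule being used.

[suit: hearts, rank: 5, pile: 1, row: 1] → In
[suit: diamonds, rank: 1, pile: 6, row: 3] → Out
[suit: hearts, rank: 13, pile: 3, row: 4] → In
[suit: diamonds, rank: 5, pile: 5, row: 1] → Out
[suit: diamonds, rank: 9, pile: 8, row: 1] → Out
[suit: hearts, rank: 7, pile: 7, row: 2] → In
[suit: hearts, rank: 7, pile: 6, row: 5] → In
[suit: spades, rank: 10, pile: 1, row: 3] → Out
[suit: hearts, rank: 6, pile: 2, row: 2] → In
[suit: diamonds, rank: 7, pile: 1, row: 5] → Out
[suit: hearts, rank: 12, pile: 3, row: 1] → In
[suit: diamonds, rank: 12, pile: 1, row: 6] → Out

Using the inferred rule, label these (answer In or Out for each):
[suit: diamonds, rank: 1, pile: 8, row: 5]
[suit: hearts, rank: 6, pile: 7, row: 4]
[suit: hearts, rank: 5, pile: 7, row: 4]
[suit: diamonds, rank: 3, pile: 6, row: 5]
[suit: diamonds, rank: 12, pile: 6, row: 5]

The simplest hypothesis consistent with all the labels is: suit is hearts.
[suit: diamonds, rank: 1, pile: 8, row: 5] — suit is diamonds, hence Out. [suit: hearts, rank: 6, pile: 7, row: 4] — suit is hearts, hence In. [suit: hearts, rank: 5, pile: 7, row: 4] — suit is hearts, hence In. [suit: diamonds, rank: 3, pile: 6, row: 5] — suit is diamonds, hence Out. [suit: diamonds, rank: 12, pile: 6, row: 5] — suit is diamonds, hence Out.

Out, In, In, Out, Out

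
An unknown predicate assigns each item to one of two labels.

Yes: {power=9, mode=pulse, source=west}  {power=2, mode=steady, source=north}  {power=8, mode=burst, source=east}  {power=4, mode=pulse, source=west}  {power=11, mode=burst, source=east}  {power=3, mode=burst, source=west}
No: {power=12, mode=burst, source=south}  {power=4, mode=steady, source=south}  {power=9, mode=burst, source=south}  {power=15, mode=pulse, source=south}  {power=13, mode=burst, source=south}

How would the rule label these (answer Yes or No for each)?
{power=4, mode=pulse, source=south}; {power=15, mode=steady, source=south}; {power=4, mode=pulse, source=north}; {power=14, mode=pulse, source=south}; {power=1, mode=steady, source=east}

No, No, Yes, No, Yes

Checking candidate rules against both groups, what survives is: source is not south.
{power=4, mode=pulse, source=south}: source is south — lacks this property, so No. {power=15, mode=steady, source=south}: source is south — lacks this property, so No. {power=4, mode=pulse, source=north}: source is north — fits, so Yes. {power=14, mode=pulse, source=south}: source is south — lacks this property, so No. {power=1, mode=steady, source=east}: source is east — fits, so Yes.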